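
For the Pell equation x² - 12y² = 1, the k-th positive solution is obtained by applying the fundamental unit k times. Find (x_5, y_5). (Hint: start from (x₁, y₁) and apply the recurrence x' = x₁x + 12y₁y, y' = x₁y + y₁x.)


Step 1: Find the fundamental solution (x₁, y₁) of x² - 12y² = 1.
  Expand √12 as a continued fraction. a₀ = ⌊√12⌋ = 3; iterate m_{k+1} = d_k·a_k − m_k, d_{k+1} = (12 − m_{k+1}²)/d_k, a_{k+1} = ⌊(a₀ + m_{k+1})/d_{k+1}⌋ (starting m₀ = 0, d₀ = 1), with convergents p_k = a_k·p_{k-1} + p_{k-2}, q_k = a_k·q_{k-1} + q_{k-2} (p₋₁ = 1, q₋₁ = 0):
  k = 0: a₀ = 3; p₀/q₀ = 3/1; p₀² − 12·q₀² = 9 − 12 = -3.
  k = 1: m = 3, d = 3, a = ⌊(3 + 3)/3⌋ = 2; p/q = (2·3 + 1)/(2·1 + 0) = 7/2; p² − 12·q² = 49 − 48 = 1.
  The first convergent with p² − 12·q² = 1 gives the fundamental solution (x₁, y₁) = (7, 2).
Step 2: Apply the recurrence (x_{n+1}, y_{n+1}) = (x₁x_n + 12y₁y_n, x₁y_n + y₁x_n) repeatedly.
  From (x_1, y_1) = (7, 2): x_2 = 7·7 + 12·2·2 = 97; y_2 = 7·2 + 2·7 = 28.
  From (x_2, y_2) = (97, 28): x_3 = 7·97 + 12·2·28 = 1351; y_3 = 7·28 + 2·97 = 390.
  From (x_3, y_3) = (1351, 390): x_4 = 7·1351 + 12·2·390 = 18817; y_4 = 7·390 + 2·1351 = 5432.
  From (x_4, y_4) = (18817, 5432): x_5 = 7·18817 + 12·2·5432 = 262087; y_5 = 7·5432 + 2·18817 = 75658.
Step 3: Verify x_5² - 12·y_5² = 68689595569 - 68689595568 = 1 (should be 1). ✓

(x_1, y_1) = (7, 2); (x_5, y_5) = (262087, 75658).


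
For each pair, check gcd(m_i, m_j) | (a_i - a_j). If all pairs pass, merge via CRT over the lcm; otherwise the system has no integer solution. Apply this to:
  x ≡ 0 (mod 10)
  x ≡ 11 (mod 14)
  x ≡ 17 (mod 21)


Moduli 10, 14, 21 are not pairwise coprime, so CRT works modulo lcm(m_i) when all pairwise compatibility conditions hold.
Pairwise compatibility: gcd(m_i, m_j) must divide a_i - a_j for every pair.
Merge one congruence at a time:
  Start: x ≡ 0 (mod 10).
  Combine with x ≡ 11 (mod 14): gcd(10, 14) = 2, and 11 - 0 = 11 is NOT divisible by 2.
    ⇒ system is inconsistent (no integer solution).

No solution (the system is inconsistent).


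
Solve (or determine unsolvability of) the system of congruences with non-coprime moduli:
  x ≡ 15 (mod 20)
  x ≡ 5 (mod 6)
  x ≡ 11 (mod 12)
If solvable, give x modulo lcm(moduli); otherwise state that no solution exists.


Moduli 20, 6, 12 are not pairwise coprime, so CRT works modulo lcm(m_i) when all pairwise compatibility conditions hold.
Pairwise compatibility: gcd(m_i, m_j) must divide a_i - a_j for every pair.
Merge one congruence at a time:
  Start: x ≡ 15 (mod 20).
  Combine with x ≡ 5 (mod 6): gcd(20, 6) = 2; 5 - 15 = -10, which IS divisible by 2, so compatible.
    Write x = 15 + 20·t and substitute into x ≡ 5 (mod 6): 20·t ≡ 5 − 15 = -10 (mod 6).
    Divide the congruence (and modulus) by g = 2: 10·t ≡ -5 (mod 3).
    Reduce coefficients mod 3: 1·t ≡ 1 (mod 3).
    So t ≡ 1 (mod 3).
    Then x = 15 + 20·1 = 35, valid modulo lcm(20, 6) = 60: x ≡ 35 (mod 60).
  Combine with x ≡ 11 (mod 12): gcd(60, 12) = 12; 11 - 35 = -24, which IS divisible by 12, so compatible.
    Write x = 35 + 60·t and substitute into x ≡ 11 (mod 12): 60·t ≡ 11 − 35 = -24 (mod 12).
    Divide the congruence (and modulus) by g = 12: 5·t ≡ -2 (mod 1).
    Modulo 1 every t works; take t = 0.
    Then x = 35 + 60·0 = 35, valid modulo lcm(60, 12) = 60: x ≡ 35 (mod 60).
Verify: 35 mod 20 = 15, 35 mod 6 = 5, 35 mod 12 = 11.

x ≡ 35 (mod 60).


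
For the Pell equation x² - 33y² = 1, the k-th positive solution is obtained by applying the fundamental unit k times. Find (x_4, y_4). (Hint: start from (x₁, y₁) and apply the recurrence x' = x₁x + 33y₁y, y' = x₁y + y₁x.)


Step 1: Find the fundamental solution (x₁, y₁) of x² - 33y² = 1.
  Expand √33 as a continued fraction. a₀ = ⌊√33⌋ = 5; iterate m_{k+1} = d_k·a_k − m_k, d_{k+1} = (33 − m_{k+1}²)/d_k, a_{k+1} = ⌊(a₀ + m_{k+1})/d_{k+1}⌋ (starting m₀ = 0, d₀ = 1), with convergents p_k = a_k·p_{k-1} + p_{k-2}, q_k = a_k·q_{k-1} + q_{k-2} (p₋₁ = 1, q₋₁ = 0):
  k = 0: a₀ = 5; p₀/q₀ = 5/1; p₀² − 33·q₀² = 25 − 33 = -8.
  k = 1: m = 5, d = 8, a = ⌊(5 + 5)/8⌋ = 1; p/q = (1·5 + 1)/(1·1 + 0) = 6/1; p² − 33·q² = 36 − 33 = 3.
  k = 2: m = 3, d = 3, a = ⌊(5 + 3)/3⌋ = 2; p/q = (2·6 + 5)/(2·1 + 1) = 17/3; p² − 33·q² = 289 − 297 = -8.
  k = 3: m = 3, d = 8, a = ⌊(5 + 3)/8⌋ = 1; p/q = (1·17 + 6)/(1·3 + 1) = 23/4; p² − 33·q² = 529 − 528 = 1.
  The first convergent with p² − 33·q² = 1 gives the fundamental solution (x₁, y₁) = (23, 4).
Step 2: Apply the recurrence (x_{n+1}, y_{n+1}) = (x₁x_n + 33y₁y_n, x₁y_n + y₁x_n) repeatedly.
  From (x_1, y_1) = (23, 4): x_2 = 23·23 + 33·4·4 = 1057; y_2 = 23·4 + 4·23 = 184.
  From (x_2, y_2) = (1057, 184): x_3 = 23·1057 + 33·4·184 = 48599; y_3 = 23·184 + 4·1057 = 8460.
  From (x_3, y_3) = (48599, 8460): x_4 = 23·48599 + 33·4·8460 = 2234497; y_4 = 23·8460 + 4·48599 = 388976.
Step 3: Verify x_4² - 33·y_4² = 4992976843009 - 4992976843008 = 1 (should be 1). ✓

(x_1, y_1) = (23, 4); (x_4, y_4) = (2234497, 388976).


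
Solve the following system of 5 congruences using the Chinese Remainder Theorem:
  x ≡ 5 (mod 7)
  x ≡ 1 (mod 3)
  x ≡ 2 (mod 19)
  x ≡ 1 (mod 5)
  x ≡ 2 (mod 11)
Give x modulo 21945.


Product of moduli M = 7 · 3 · 19 · 5 · 11 = 21945.
Merge one congruence at a time:
  Start: x ≡ 5 (mod 7).
  Combine with x ≡ 1 (mod 3); new modulus lcm = 21.
    Write x = 5 + 7·t and substitute into x ≡ 1 (mod 3): 7·t ≡ 1 − 5 = -4 (mod 3).
    Reduce coefficients mod 3: 1·t ≡ 2 (mod 3).
    So t ≡ 2 (mod 3).
    Then x = 5 + 7·2 = 19, valid modulo lcm(7, 3) = 21: x ≡ 19 (mod 21).
  Combine with x ≡ 2 (mod 19); new modulus lcm = 399.
    Write x = 19 + 21·t and substitute into x ≡ 2 (mod 19): 21·t ≡ 2 − 19 = -17 (mod 19).
    Reduce coefficients mod 19: 2·t ≡ 2 (mod 19).
    The inverse of 2 mod 19 is 10 (since 2·10 = 20 = 1·19 + 1), so t ≡ 10·2 = 20 ≡ 1 (mod 19).
    Then x = 19 + 21·1 = 40, valid modulo lcm(21, 19) = 399: x ≡ 40 (mod 399).
  Combine with x ≡ 1 (mod 5); new modulus lcm = 1995.
    Write x = 40 + 399·t and substitute into x ≡ 1 (mod 5): 399·t ≡ 1 − 40 = -39 (mod 5).
    Reduce coefficients mod 5: 4·t ≡ 1 (mod 5).
    The inverse of 4 mod 5 is 4 (since 4·4 = 16 = 3·5 + 1), so t ≡ 4·1 = 4 ≡ 4 (mod 5).
    Then x = 40 + 399·4 = 1636, valid modulo lcm(399, 5) = 1995: x ≡ 1636 (mod 1995).
  Combine with x ≡ 2 (mod 11); new modulus lcm = 21945.
    Write x = 1636 + 1995·t and substitute into x ≡ 2 (mod 11): 1995·t ≡ 2 − 1636 = -1634 (mod 11).
    Reduce coefficients mod 11: 4·t ≡ 5 (mod 11).
    The inverse of 4 mod 11 is 3 (since 4·3 = 12 = 1·11 + 1), so t ≡ 3·5 = 15 ≡ 4 (mod 11).
    Then x = 1636 + 1995·4 = 9616, valid modulo lcm(1995, 11) = 21945: x ≡ 9616 (mod 21945).
Verify against each original: 9616 mod 7 = 5, 9616 mod 3 = 1, 9616 mod 19 = 2, 9616 mod 5 = 1, 9616 mod 11 = 2.

x ≡ 9616 (mod 21945).


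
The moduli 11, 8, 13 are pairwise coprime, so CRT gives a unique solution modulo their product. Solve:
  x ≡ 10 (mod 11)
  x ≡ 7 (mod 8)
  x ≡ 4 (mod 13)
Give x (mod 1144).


Moduli 11, 8, 13 are pairwise coprime; by CRT there is a unique solution modulo M = 11 · 8 · 13 = 1144.
Solve pairwise, accumulating the modulus:
  Start with x ≡ 10 (mod 11).
  Combine with x ≡ 7 (mod 8): since gcd(11, 8) = 1, we get a unique residue mod 88.
    Write x = 10 + 11·t and substitute into x ≡ 7 (mod 8): 11·t ≡ 7 − 10 = -3 (mod 8).
    Reduce coefficients mod 8: 3·t ≡ 5 (mod 8).
    The inverse of 3 mod 8 is 3 (since 3·3 = 9 = 1·8 + 1), so t ≡ 3·5 = 15 ≡ 7 (mod 8).
    Then x = 10 + 11·7 = 87, valid modulo lcm(11, 8) = 88: x ≡ 87 (mod 88).
  Combine with x ≡ 4 (mod 13): since gcd(88, 13) = 1, we get a unique residue mod 1144.
    Write x = 87 + 88·t and substitute into x ≡ 4 (mod 13): 88·t ≡ 4 − 87 = -83 (mod 13).
    Reduce coefficients mod 13: 10·t ≡ 8 (mod 13).
    The inverse of 10 mod 13 is 4 (since 10·4 = 40 = 3·13 + 1), so t ≡ 4·8 = 32 ≡ 6 (mod 13).
    Then x = 87 + 88·6 = 615, valid modulo lcm(88, 13) = 1144: x ≡ 615 (mod 1144).
Verify: 615 mod 11 = 10 ✓, 615 mod 8 = 7 ✓, 615 mod 13 = 4 ✓.

x ≡ 615 (mod 1144).


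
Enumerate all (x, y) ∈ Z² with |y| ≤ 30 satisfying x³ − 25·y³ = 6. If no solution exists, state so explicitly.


The equation is x³ - 25y³ = 6. For fixed y, x³ = 25·y³ + 6, so a solution requires the RHS to be a perfect cube.
Strategy: iterate y from -30 to 30, compute RHS = 25·y³ + 6, and check whether it is a (positive or negative) perfect cube.
Check small values of y:
  y = 0: RHS = 6 is not a perfect cube.
  y = 1: RHS = 31 is not a perfect cube.
  y = -1: RHS = -19 is not a perfect cube.
  y = 2: RHS = 206 is not a perfect cube.
  y = -2: RHS = -194 is not a perfect cube.
  y = 3: RHS = 681 is not a perfect cube.
  y = -3: RHS = -669 is not a perfect cube.
Continuing the search up to |y| = 30 finds no solutions either.
No (x, y) in the scanned range satisfies the equation.

No integer solutions with |y| ≤ 30.


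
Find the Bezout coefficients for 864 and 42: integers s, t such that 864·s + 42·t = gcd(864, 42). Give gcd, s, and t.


Euclidean algorithm on (864, 42) — divide until remainder is 0:
  864 = 20 · 42 + 24
  42 = 1 · 24 + 18
  24 = 1 · 18 + 6
  18 = 3 · 6 + 0
gcd(864, 42) = 6.
Track Bezout coefficients alongside the remainders: start with r₀ = 864 = a·1 + b·0 (s = 1, t = 0) and r₁ = 42 = a·0 + b·1 (s = 0, t = 1); each new remainder r_{k+1} = r_{k-1} − q_k·r_k inherits s_{k+1} = s_{k-1} − q_k·s_k, t_{k+1} = t_{k-1} − q_k·t_k, so r_k = a·s_k + b·t_k at every step:
  q = 20: r = 24, s = 1 − 20·0 = 1, t = 0 − 20·1 = -20  (check: 864·1 + 42·(-20) = 24)
  q = 1: r = 18, s = 0 − 1·1 = -1, t = 1 − 1·(-20) = 21  (check: 864·(-1) + 42·21 = 18)
  q = 1: r = 6, s = 1 − 1·(-1) = 2, t = -20 − 1·21 = -41  (check: 864·2 + 42·(-41) = 6)
The row with r = 6 (the gcd) gives the Bezout coefficients s = 2, t = -41.
Result: 864 · (2) + 42 · (-41) = 6.

gcd(864, 42) = 6; s = 2, t = -41 (check: 864·2 + 42·(-41) = 6).


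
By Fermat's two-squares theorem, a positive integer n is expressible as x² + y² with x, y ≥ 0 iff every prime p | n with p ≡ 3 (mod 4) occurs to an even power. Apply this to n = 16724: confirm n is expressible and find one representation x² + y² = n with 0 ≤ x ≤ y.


Step 1: Factor n = 16724 = 2^2 · 37 · 113.
Step 2: Check the mod-4 condition on each prime factor: 2 = 2 (special); 37 ≡ 1 (mod 4), exponent 1; 113 ≡ 1 (mod 4), exponent 1.
All primes ≡ 3 (mod 4) appear to even exponent (or don't appear), so by the two-squares theorem n IS expressible as a sum of two squares.
Step 3: Build a representation. Group n = k² · m with k = 2 and m = 37 · 113 = 4181 (a product of primes ≡ 1 (mod 4)); a representation of m scales to one of n via (k·x)² + (k·y)² = k²(x² + y²). Each prime p ≡ 1 (mod 4) is itself a sum of two squares; find a² by testing p − a² for a perfect square:
  37: 37 − 1² = 36 = 6² ⇒ 37 = 1² + 6².
  113: 113 − 1² = 112, 113 − 2² = 109, 113 − 3² = 104, 113 − 4² = 97, 113 − 5² = 88, 113 − 6² = 77, 113 − 7² = 64 = 8² ⇒ 113 = 7² + 8².
  Combine using the Brahmagupta–Fibonacci identity (a² + b²)(c² + d²) = (ac − bd)² + (ad + bc)² = (ac + bd)² + (ad − bc)²:
  37 · 113 = 4181: from (1² + 6²)(7² + 8²), take (1·7 − 6·8, 1·8 + 6·7) = (7 − 48, 8 + 42) = (-41, 50); dropping signs (only squares matter) gives (41, 50); check 41² + 50² = 1681 + 2500 = 4181 ✓.
  Scale by k = 2: (2·41, 2·50) = (82, 100).
Step 4: Order so x ≤ y and verify: 82² + 100² = 6724 + 10000 = 16724 = n. ✓

n = 16724 = 82² + 100² (one valid representation with x ≤ y).


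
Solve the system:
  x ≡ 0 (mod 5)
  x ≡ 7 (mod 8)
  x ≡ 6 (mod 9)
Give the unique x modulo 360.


Moduli 5, 8, 9 are pairwise coprime; by CRT there is a unique solution modulo M = 5 · 8 · 9 = 360.
Solve pairwise, accumulating the modulus:
  Start with x ≡ 0 (mod 5).
  Combine with x ≡ 7 (mod 8): since gcd(5, 8) = 1, we get a unique residue mod 40.
    Write x = 0 + 5·t and substitute into x ≡ 7 (mod 8): 5·t ≡ 7 − 0 = 7 (mod 8).
    The inverse of 5 mod 8 is 5 (since 5·5 = 25 = 3·8 + 1), so t ≡ 5·7 = 35 ≡ 3 (mod 8).
    Then x = 0 + 5·3 = 15, valid modulo lcm(5, 8) = 40: x ≡ 15 (mod 40).
  Combine with x ≡ 6 (mod 9): since gcd(40, 9) = 1, we get a unique residue mod 360.
    Write x = 15 + 40·t and substitute into x ≡ 6 (mod 9): 40·t ≡ 6 − 15 = -9 (mod 9).
    Reduce coefficients mod 9: 4·t ≡ 0 (mod 9).
    The inverse of 4 mod 9 is 7 (since 4·7 = 28 = 3·9 + 1), so t ≡ 7·0 = 0 ≡ 0 (mod 9).
    Then x = 15 + 40·0 = 15, valid modulo lcm(40, 9) = 360: x ≡ 15 (mod 360).
Verify: 15 mod 5 = 0 ✓, 15 mod 8 = 7 ✓, 15 mod 9 = 6 ✓.

x ≡ 15 (mod 360).


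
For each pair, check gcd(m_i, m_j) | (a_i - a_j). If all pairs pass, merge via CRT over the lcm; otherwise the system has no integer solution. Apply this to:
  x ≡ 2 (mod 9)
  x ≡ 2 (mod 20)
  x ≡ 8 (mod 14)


Moduli 9, 20, 14 are not pairwise coprime, so CRT works modulo lcm(m_i) when all pairwise compatibility conditions hold.
Pairwise compatibility: gcd(m_i, m_j) must divide a_i - a_j for every pair.
Merge one congruence at a time:
  Start: x ≡ 2 (mod 9).
  Combine with x ≡ 2 (mod 20): gcd(9, 20) = 1; 2 - 2 = 0, which IS divisible by 1, so compatible.
    Write x = 2 + 9·t and substitute into x ≡ 2 (mod 20): 9·t ≡ 2 − 2 = 0 (mod 20).
    The inverse of 9 mod 20 is 9 (since 9·9 = 81 = 4·20 + 1), so t ≡ 9·0 = 0 ≡ 0 (mod 20).
    Then x = 2 + 9·0 = 2, valid modulo lcm(9, 20) = 180: x ≡ 2 (mod 180).
  Combine with x ≡ 8 (mod 14): gcd(180, 14) = 2; 8 - 2 = 6, which IS divisible by 2, so compatible.
    Write x = 2 + 180·t and substitute into x ≡ 8 (mod 14): 180·t ≡ 8 − 2 = 6 (mod 14).
    Divide the congruence (and modulus) by g = 2: 90·t ≡ 3 (mod 7).
    Reduce coefficients mod 7: 6·t ≡ 3 (mod 7).
    The inverse of 6 mod 7 is 6 (since 6·6 = 36 = 5·7 + 1), so t ≡ 6·3 = 18 ≡ 4 (mod 7).
    Then x = 2 + 180·4 = 722, valid modulo lcm(180, 14) = 1260: x ≡ 722 (mod 1260).
Verify: 722 mod 9 = 2, 722 mod 20 = 2, 722 mod 14 = 8.

x ≡ 722 (mod 1260).


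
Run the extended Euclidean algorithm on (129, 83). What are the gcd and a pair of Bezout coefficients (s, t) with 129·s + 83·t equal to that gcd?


Euclidean algorithm on (129, 83) — divide until remainder is 0:
  129 = 1 · 83 + 46
  83 = 1 · 46 + 37
  46 = 1 · 37 + 9
  37 = 4 · 9 + 1
  9 = 9 · 1 + 0
gcd(129, 83) = 1.
Track Bezout coefficients alongside the remainders: start with r₀ = 129 = a·1 + b·0 (s = 1, t = 0) and r₁ = 83 = a·0 + b·1 (s = 0, t = 1); each new remainder r_{k+1} = r_{k-1} − q_k·r_k inherits s_{k+1} = s_{k-1} − q_k·s_k, t_{k+1} = t_{k-1} − q_k·t_k, so r_k = a·s_k + b·t_k at every step:
  q = 1: r = 46, s = 1 − 1·0 = 1, t = 0 − 1·1 = -1  (check: 129·1 + 83·(-1) = 46)
  q = 1: r = 37, s = 0 − 1·1 = -1, t = 1 − 1·(-1) = 2  (check: 129·(-1) + 83·2 = 37)
  q = 1: r = 9, s = 1 − 1·(-1) = 2, t = -1 − 1·2 = -3  (check: 129·2 + 83·(-3) = 9)
  q = 4: r = 1, s = -1 − 4·2 = -9, t = 2 − 4·(-3) = 14  (check: 129·(-9) + 83·14 = 1)
The row with r = 1 (the gcd) gives the Bezout coefficients s = -9, t = 14.
Result: 129 · (-9) + 83 · (14) = 1.

gcd(129, 83) = 1; s = -9, t = 14 (check: 129·(-9) + 83·14 = 1).


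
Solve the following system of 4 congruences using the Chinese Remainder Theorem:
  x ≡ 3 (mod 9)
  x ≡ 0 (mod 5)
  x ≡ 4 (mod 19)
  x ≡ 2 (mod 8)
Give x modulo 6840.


Product of moduli M = 9 · 5 · 19 · 8 = 6840.
Merge one congruence at a time:
  Start: x ≡ 3 (mod 9).
  Combine with x ≡ 0 (mod 5); new modulus lcm = 45.
    Write x = 3 + 9·t and substitute into x ≡ 0 (mod 5): 9·t ≡ 0 − 3 = -3 (mod 5).
    Reduce coefficients mod 5: 4·t ≡ 2 (mod 5).
    The inverse of 4 mod 5 is 4 (since 4·4 = 16 = 3·5 + 1), so t ≡ 4·2 = 8 ≡ 3 (mod 5).
    Then x = 3 + 9·3 = 30, valid modulo lcm(9, 5) = 45: x ≡ 30 (mod 45).
  Combine with x ≡ 4 (mod 19); new modulus lcm = 855.
    Write x = 30 + 45·t and substitute into x ≡ 4 (mod 19): 45·t ≡ 4 − 30 = -26 (mod 19).
    Reduce coefficients mod 19: 7·t ≡ 12 (mod 19).
    The inverse of 7 mod 19 is 11 (since 7·11 = 77 = 4·19 + 1), so t ≡ 11·12 = 132 ≡ 18 (mod 19).
    Then x = 30 + 45·18 = 840, valid modulo lcm(45, 19) = 855: x ≡ 840 (mod 855).
  Combine with x ≡ 2 (mod 8); new modulus lcm = 6840.
    Write x = 840 + 855·t and substitute into x ≡ 2 (mod 8): 855·t ≡ 2 − 840 = -838 (mod 8).
    Reduce coefficients mod 8: 7·t ≡ 2 (mod 8).
    The inverse of 7 mod 8 is 7 (since 7·7 = 49 = 6·8 + 1), so t ≡ 7·2 = 14 ≡ 6 (mod 8).
    Then x = 840 + 855·6 = 5970, valid modulo lcm(855, 8) = 6840: x ≡ 5970 (mod 6840).
Verify against each original: 5970 mod 9 = 3, 5970 mod 5 = 0, 5970 mod 19 = 4, 5970 mod 8 = 2.

x ≡ 5970 (mod 6840).


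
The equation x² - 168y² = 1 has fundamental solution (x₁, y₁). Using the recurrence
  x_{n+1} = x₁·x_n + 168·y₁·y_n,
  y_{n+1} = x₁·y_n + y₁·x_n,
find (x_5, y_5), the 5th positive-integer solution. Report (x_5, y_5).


Step 1: Find the fundamental solution (x₁, y₁) of x² - 168y² = 1.
  Expand √168 as a continued fraction. a₀ = ⌊√168⌋ = 12; iterate m_{k+1} = d_k·a_k − m_k, d_{k+1} = (168 − m_{k+1}²)/d_k, a_{k+1} = ⌊(a₀ + m_{k+1})/d_{k+1}⌋ (starting m₀ = 0, d₀ = 1), with convergents p_k = a_k·p_{k-1} + p_{k-2}, q_k = a_k·q_{k-1} + q_{k-2} (p₋₁ = 1, q₋₁ = 0):
  k = 0: a₀ = 12; p₀/q₀ = 12/1; p₀² − 168·q₀² = 144 − 168 = -24.
  k = 1: m = 12, d = 24, a = ⌊(12 + 12)/24⌋ = 1; p/q = (1·12 + 1)/(1·1 + 0) = 13/1; p² − 168·q² = 169 − 168 = 1.
  The first convergent with p² − 168·q² = 1 gives the fundamental solution (x₁, y₁) = (13, 1).
Step 2: Apply the recurrence (x_{n+1}, y_{n+1}) = (x₁x_n + 168y₁y_n, x₁y_n + y₁x_n) repeatedly.
  From (x_1, y_1) = (13, 1): x_2 = 13·13 + 168·1·1 = 337; y_2 = 13·1 + 1·13 = 26.
  From (x_2, y_2) = (337, 26): x_3 = 13·337 + 168·1·26 = 8749; y_3 = 13·26 + 1·337 = 675.
  From (x_3, y_3) = (8749, 675): x_4 = 13·8749 + 168·1·675 = 227137; y_4 = 13·675 + 1·8749 = 17524.
  From (x_4, y_4) = (227137, 17524): x_5 = 13·227137 + 168·1·17524 = 5896813; y_5 = 13·17524 + 1·227137 = 454949.
Step 3: Verify x_5² - 168·y_5² = 34772403556969 - 34772403556968 = 1 (should be 1). ✓

(x_1, y_1) = (13, 1); (x_5, y_5) = (5896813, 454949).


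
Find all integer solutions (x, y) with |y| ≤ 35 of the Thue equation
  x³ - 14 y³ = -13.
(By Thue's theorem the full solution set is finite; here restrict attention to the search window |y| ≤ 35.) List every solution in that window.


The equation is x³ - 14y³ = -13. For fixed y, x³ = 14·y³ − 13, so a solution requires the RHS to be a perfect cube.
Strategy: iterate y from -35 to 35, compute RHS = 14·y³ − 13, and check whether it is a (positive or negative) perfect cube.
Check small values of y:
  y = 0: RHS = -13 is not a perfect cube.
  y = 1: RHS = 1 = (1)³ ⇒ x = 1 works.
  y = -1: RHS = -27 = (-3)³ ⇒ x = -3 works.
  y = 2: RHS = 99 is not a perfect cube.
  y = -2: RHS = -125 = (-5)³ ⇒ x = -5 works.
  y = 3: RHS = 365 is not a perfect cube.
  y = -3: RHS = -391 is not a perfect cube.
Continuing the search up to |y| = 35 finds no further solutions beyond those listed.
Collected solutions: (1, 1), (-3, -1), (-5, -2).

Solutions (with |y| ≤ 35): (1, 1), (-3, -1), (-5, -2).


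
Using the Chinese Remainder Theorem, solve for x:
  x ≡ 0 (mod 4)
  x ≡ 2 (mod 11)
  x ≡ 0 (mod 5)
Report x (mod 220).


Moduli 4, 11, 5 are pairwise coprime; by CRT there is a unique solution modulo M = 4 · 11 · 5 = 220.
Solve pairwise, accumulating the modulus:
  Start with x ≡ 0 (mod 4).
  Combine with x ≡ 2 (mod 11): since gcd(4, 11) = 1, we get a unique residue mod 44.
    Write x = 0 + 4·t and substitute into x ≡ 2 (mod 11): 4·t ≡ 2 − 0 = 2 (mod 11).
    The inverse of 4 mod 11 is 3 (since 4·3 = 12 = 1·11 + 1), so t ≡ 3·2 = 6 ≡ 6 (mod 11).
    Then x = 0 + 4·6 = 24, valid modulo lcm(4, 11) = 44: x ≡ 24 (mod 44).
  Combine with x ≡ 0 (mod 5): since gcd(44, 5) = 1, we get a unique residue mod 220.
    Write x = 24 + 44·t and substitute into x ≡ 0 (mod 5): 44·t ≡ 0 − 24 = -24 (mod 5).
    Reduce coefficients mod 5: 4·t ≡ 1 (mod 5).
    The inverse of 4 mod 5 is 4 (since 4·4 = 16 = 3·5 + 1), so t ≡ 4·1 = 4 ≡ 4 (mod 5).
    Then x = 24 + 44·4 = 200, valid modulo lcm(44, 5) = 220: x ≡ 200 (mod 220).
Verify: 200 mod 4 = 0 ✓, 200 mod 11 = 2 ✓, 200 mod 5 = 0 ✓.

x ≡ 200 (mod 220).


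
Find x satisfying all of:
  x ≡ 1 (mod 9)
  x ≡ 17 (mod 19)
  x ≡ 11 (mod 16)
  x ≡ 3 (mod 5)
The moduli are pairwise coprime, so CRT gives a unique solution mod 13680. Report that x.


Product of moduli M = 9 · 19 · 16 · 5 = 13680.
Merge one congruence at a time:
  Start: x ≡ 1 (mod 9).
  Combine with x ≡ 17 (mod 19); new modulus lcm = 171.
    Write x = 1 + 9·t and substitute into x ≡ 17 (mod 19): 9·t ≡ 17 − 1 = 16 (mod 19).
    The inverse of 9 mod 19 is 17 (since 9·17 = 153 = 8·19 + 1), so t ≡ 17·16 = 272 ≡ 6 (mod 19).
    Then x = 1 + 9·6 = 55, valid modulo lcm(9, 19) = 171: x ≡ 55 (mod 171).
  Combine with x ≡ 11 (mod 16); new modulus lcm = 2736.
    Write x = 55 + 171·t and substitute into x ≡ 11 (mod 16): 171·t ≡ 11 − 55 = -44 (mod 16).
    Reduce coefficients mod 16: 11·t ≡ 4 (mod 16).
    The inverse of 11 mod 16 is 3 (since 11·3 = 33 = 2·16 + 1), so t ≡ 3·4 = 12 ≡ 12 (mod 16).
    Then x = 55 + 171·12 = 2107, valid modulo lcm(171, 16) = 2736: x ≡ 2107 (mod 2736).
  Combine with x ≡ 3 (mod 5); new modulus lcm = 13680.
    Write x = 2107 + 2736·t and substitute into x ≡ 3 (mod 5): 2736·t ≡ 3 − 2107 = -2104 (mod 5).
    Reduce coefficients mod 5: 1·t ≡ 1 (mod 5).
    So t ≡ 1 (mod 5).
    Then x = 2107 + 2736·1 = 4843, valid modulo lcm(2736, 5) = 13680: x ≡ 4843 (mod 13680).
Verify against each original: 4843 mod 9 = 1, 4843 mod 19 = 17, 4843 mod 16 = 11, 4843 mod 5 = 3.

x ≡ 4843 (mod 13680).


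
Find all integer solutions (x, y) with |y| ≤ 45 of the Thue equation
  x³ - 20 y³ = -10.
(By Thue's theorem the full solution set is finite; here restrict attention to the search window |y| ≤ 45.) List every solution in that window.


The equation is x³ - 20y³ = -10. For fixed y, x³ = 20·y³ − 10, so a solution requires the RHS to be a perfect cube.
Strategy: iterate y from -45 to 45, compute RHS = 20·y³ − 10, and check whether it is a (positive or negative) perfect cube.
Check small values of y:
  y = 0: RHS = -10 is not a perfect cube.
  y = 1: RHS = 10 is not a perfect cube.
  y = -1: RHS = -30 is not a perfect cube.
  y = 2: RHS = 150 is not a perfect cube.
  y = -2: RHS = -170 is not a perfect cube.
  y = 3: RHS = 530 is not a perfect cube.
  y = -3: RHS = -550 is not a perfect cube.
Continuing the search up to |y| = 45 finds no solutions either.
No (x, y) in the scanned range satisfies the equation.

No integer solutions with |y| ≤ 45.


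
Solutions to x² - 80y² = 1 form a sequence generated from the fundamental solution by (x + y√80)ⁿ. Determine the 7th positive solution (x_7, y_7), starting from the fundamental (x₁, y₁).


Step 1: Find the fundamental solution (x₁, y₁) of x² - 80y² = 1.
  Expand √80 as a continued fraction. a₀ = ⌊√80⌋ = 8; iterate m_{k+1} = d_k·a_k − m_k, d_{k+1} = (80 − m_{k+1}²)/d_k, a_{k+1} = ⌊(a₀ + m_{k+1})/d_{k+1}⌋ (starting m₀ = 0, d₀ = 1), with convergents p_k = a_k·p_{k-1} + p_{k-2}, q_k = a_k·q_{k-1} + q_{k-2} (p₋₁ = 1, q₋₁ = 0):
  k = 0: a₀ = 8; p₀/q₀ = 8/1; p₀² − 80·q₀² = 64 − 80 = -16.
  k = 1: m = 8, d = 16, a = ⌊(8 + 8)/16⌋ = 1; p/q = (1·8 + 1)/(1·1 + 0) = 9/1; p² − 80·q² = 81 − 80 = 1.
  The first convergent with p² − 80·q² = 1 gives the fundamental solution (x₁, y₁) = (9, 1).
Step 2: Apply the recurrence (x_{n+1}, y_{n+1}) = (x₁x_n + 80y₁y_n, x₁y_n + y₁x_n) repeatedly.
  From (x_1, y_1) = (9, 1): x_2 = 9·9 + 80·1·1 = 161; y_2 = 9·1 + 1·9 = 18.
  From (x_2, y_2) = (161, 18): x_3 = 9·161 + 80·1·18 = 2889; y_3 = 9·18 + 1·161 = 323.
  From (x_3, y_3) = (2889, 323): x_4 = 9·2889 + 80·1·323 = 51841; y_4 = 9·323 + 1·2889 = 5796.
  From (x_4, y_4) = (51841, 5796): x_5 = 9·51841 + 80·1·5796 = 930249; y_5 = 9·5796 + 1·51841 = 104005.
  From (x_5, y_5) = (930249, 104005): x_6 = 9·930249 + 80·1·104005 = 16692641; y_6 = 9·104005 + 1·930249 = 1866294.
  From (x_6, y_6) = (16692641, 1866294): x_7 = 9·16692641 + 80·1·1866294 = 299537289; y_7 = 9·1866294 + 1·16692641 = 33489287.
Step 3: Verify x_7² - 80·y_7² = 89722587501469521 - 89722587501469520 = 1 (should be 1). ✓

(x_1, y_1) = (9, 1); (x_7, y_7) = (299537289, 33489287).


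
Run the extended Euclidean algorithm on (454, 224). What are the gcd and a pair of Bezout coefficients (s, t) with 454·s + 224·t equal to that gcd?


Euclidean algorithm on (454, 224) — divide until remainder is 0:
  454 = 2 · 224 + 6
  224 = 37 · 6 + 2
  6 = 3 · 2 + 0
gcd(454, 224) = 2.
Track Bezout coefficients alongside the remainders: start with r₀ = 454 = a·1 + b·0 (s = 1, t = 0) and r₁ = 224 = a·0 + b·1 (s = 0, t = 1); each new remainder r_{k+1} = r_{k-1} − q_k·r_k inherits s_{k+1} = s_{k-1} − q_k·s_k, t_{k+1} = t_{k-1} − q_k·t_k, so r_k = a·s_k + b·t_k at every step:
  q = 2: r = 6, s = 1 − 2·0 = 1, t = 0 − 2·1 = -2  (check: 454·1 + 224·(-2) = 6)
  q = 37: r = 2, s = 0 − 37·1 = -37, t = 1 − 37·(-2) = 75  (check: 454·(-37) + 224·75 = 2)
The row with r = 2 (the gcd) gives the Bezout coefficients s = -37, t = 75.
Result: 454 · (-37) + 224 · (75) = 2.

gcd(454, 224) = 2; s = -37, t = 75 (check: 454·(-37) + 224·75 = 2).


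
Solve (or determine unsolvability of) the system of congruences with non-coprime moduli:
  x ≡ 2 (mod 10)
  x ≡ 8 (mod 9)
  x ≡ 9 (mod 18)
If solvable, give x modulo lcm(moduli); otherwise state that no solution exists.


Moduli 10, 9, 18 are not pairwise coprime, so CRT works modulo lcm(m_i) when all pairwise compatibility conditions hold.
Pairwise compatibility: gcd(m_i, m_j) must divide a_i - a_j for every pair.
Merge one congruence at a time:
  Start: x ≡ 2 (mod 10).
  Combine with x ≡ 8 (mod 9): gcd(10, 9) = 1; 8 - 2 = 6, which IS divisible by 1, so compatible.
    Write x = 2 + 10·t and substitute into x ≡ 8 (mod 9): 10·t ≡ 8 − 2 = 6 (mod 9).
    Reduce coefficients mod 9: 1·t ≡ 6 (mod 9).
    So t ≡ 6 (mod 9).
    Then x = 2 + 10·6 = 62, valid modulo lcm(10, 9) = 90: x ≡ 62 (mod 90).
  Combine with x ≡ 9 (mod 18): gcd(90, 18) = 18, and 9 - 62 = -53 is NOT divisible by 18.
    ⇒ system is inconsistent (no integer solution).

No solution (the system is inconsistent).


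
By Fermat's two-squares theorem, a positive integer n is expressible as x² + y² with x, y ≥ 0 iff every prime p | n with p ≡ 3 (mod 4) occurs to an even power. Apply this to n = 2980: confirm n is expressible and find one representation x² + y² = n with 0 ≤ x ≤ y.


Step 1: Factor n = 2980 = 2^2 · 5 · 149.
Step 2: Check the mod-4 condition on each prime factor: 2 = 2 (special); 5 ≡ 1 (mod 4), exponent 1; 149 ≡ 1 (mod 4), exponent 1.
All primes ≡ 3 (mod 4) appear to even exponent (or don't appear), so by the two-squares theorem n IS expressible as a sum of two squares.
Step 3: Build a representation. Group n = k² · m with k = 2 and m = 5 · 149 = 745 (a product of primes ≡ 1 (mod 4)); a representation of m scales to one of n via (k·x)² + (k·y)² = k²(x² + y²). Each prime p ≡ 1 (mod 4) is itself a sum of two squares; find a² by testing p − a² for a perfect square:
  5: 5 − 1² = 4 = 2² ⇒ 5 = 1² + 2².
  149: 149 − 1² = 148, 149 − 2² = 145, 149 − 3² = 140, 149 − 4² = 133, 149 − 5² = 124, 149 − 6² = 113, 149 − 7² = 100 = 10² ⇒ 149 = 7² + 10².
  Combine using the Brahmagupta–Fibonacci identity (a² + b²)(c² + d²) = (ac − bd)² + (ad + bc)² = (ac + bd)² + (ad − bc)²:
  5 · 149 = 745: from (1² + 2²)(7² + 10²), take (1·7 − 2·10, 1·10 + 2·7) = (7 − 20, 10 + 14) = (-13, 24); dropping signs (only squares matter) gives (13, 24); check 13² + 24² = 169 + 576 = 745 ✓.
  Scale by k = 2: (2·13, 2·24) = (26, 48).
Step 4: Order so x ≤ y and verify: 26² + 48² = 676 + 2304 = 2980 = n. ✓

n = 2980 = 26² + 48² (one valid representation with x ≤ y).


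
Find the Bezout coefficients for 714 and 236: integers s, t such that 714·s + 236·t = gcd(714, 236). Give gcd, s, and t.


Euclidean algorithm on (714, 236) — divide until remainder is 0:
  714 = 3 · 236 + 6
  236 = 39 · 6 + 2
  6 = 3 · 2 + 0
gcd(714, 236) = 2.
Track Bezout coefficients alongside the remainders: start with r₀ = 714 = a·1 + b·0 (s = 1, t = 0) and r₁ = 236 = a·0 + b·1 (s = 0, t = 1); each new remainder r_{k+1} = r_{k-1} − q_k·r_k inherits s_{k+1} = s_{k-1} − q_k·s_k, t_{k+1} = t_{k-1} − q_k·t_k, so r_k = a·s_k + b·t_k at every step:
  q = 3: r = 6, s = 1 − 3·0 = 1, t = 0 − 3·1 = -3  (check: 714·1 + 236·(-3) = 6)
  q = 39: r = 2, s = 0 − 39·1 = -39, t = 1 − 39·(-3) = 118  (check: 714·(-39) + 236·118 = 2)
The row with r = 2 (the gcd) gives the Bezout coefficients s = -39, t = 118.
Result: 714 · (-39) + 236 · (118) = 2.

gcd(714, 236) = 2; s = -39, t = 118 (check: 714·(-39) + 236·118 = 2).


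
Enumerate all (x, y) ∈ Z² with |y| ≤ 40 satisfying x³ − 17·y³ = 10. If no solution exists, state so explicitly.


The equation is x³ - 17y³ = 10. For fixed y, x³ = 17·y³ + 10, so a solution requires the RHS to be a perfect cube.
Strategy: iterate y from -40 to 40, compute RHS = 17·y³ + 10, and check whether it is a (positive or negative) perfect cube.
Check small values of y:
  y = 0: RHS = 10 is not a perfect cube.
  y = 1: RHS = 27 = (3)³ ⇒ x = 3 works.
  y = -1: RHS = -7 is not a perfect cube.
  y = 2: RHS = 146 is not a perfect cube.
  y = -2: RHS = -126 is not a perfect cube.
  y = 3: RHS = 469 is not a perfect cube.
  y = -3: RHS = -449 is not a perfect cube.
Continuing the search up to |y| = 40 finds no further solutions beyond those listed.
Collected solutions: (3, 1).

Solutions (with |y| ≤ 40): (3, 1).


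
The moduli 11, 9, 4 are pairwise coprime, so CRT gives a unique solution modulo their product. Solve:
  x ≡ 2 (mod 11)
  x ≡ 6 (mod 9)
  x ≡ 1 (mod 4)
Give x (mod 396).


Moduli 11, 9, 4 are pairwise coprime; by CRT there is a unique solution modulo M = 11 · 9 · 4 = 396.
Solve pairwise, accumulating the modulus:
  Start with x ≡ 2 (mod 11).
  Combine with x ≡ 6 (mod 9): since gcd(11, 9) = 1, we get a unique residue mod 99.
    Write x = 2 + 11·t and substitute into x ≡ 6 (mod 9): 11·t ≡ 6 − 2 = 4 (mod 9).
    Reduce coefficients mod 9: 2·t ≡ 4 (mod 9).
    The inverse of 2 mod 9 is 5 (since 2·5 = 10 = 1·9 + 1), so t ≡ 5·4 = 20 ≡ 2 (mod 9).
    Then x = 2 + 11·2 = 24, valid modulo lcm(11, 9) = 99: x ≡ 24 (mod 99).
  Combine with x ≡ 1 (mod 4): since gcd(99, 4) = 1, we get a unique residue mod 396.
    Write x = 24 + 99·t and substitute into x ≡ 1 (mod 4): 99·t ≡ 1 − 24 = -23 (mod 4).
    Reduce coefficients mod 4: 3·t ≡ 1 (mod 4).
    The inverse of 3 mod 4 is 3 (since 3·3 = 9 = 2·4 + 1), so t ≡ 3·1 = 3 ≡ 3 (mod 4).
    Then x = 24 + 99·3 = 321, valid modulo lcm(99, 4) = 396: x ≡ 321 (mod 396).
Verify: 321 mod 11 = 2 ✓, 321 mod 9 = 6 ✓, 321 mod 4 = 1 ✓.

x ≡ 321 (mod 396).


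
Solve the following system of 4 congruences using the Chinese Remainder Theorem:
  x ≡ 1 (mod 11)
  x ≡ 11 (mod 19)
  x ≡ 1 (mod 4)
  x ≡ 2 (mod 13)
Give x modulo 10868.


Product of moduli M = 11 · 19 · 4 · 13 = 10868.
Merge one congruence at a time:
  Start: x ≡ 1 (mod 11).
  Combine with x ≡ 11 (mod 19); new modulus lcm = 209.
    Write x = 1 + 11·t and substitute into x ≡ 11 (mod 19): 11·t ≡ 11 − 1 = 10 (mod 19).
    The inverse of 11 mod 19 is 7 (since 11·7 = 77 = 4·19 + 1), so t ≡ 7·10 = 70 ≡ 13 (mod 19).
    Then x = 1 + 11·13 = 144, valid modulo lcm(11, 19) = 209: x ≡ 144 (mod 209).
  Combine with x ≡ 1 (mod 4); new modulus lcm = 836.
    Write x = 144 + 209·t and substitute into x ≡ 1 (mod 4): 209·t ≡ 1 − 144 = -143 (mod 4).
    Reduce coefficients mod 4: 1·t ≡ 1 (mod 4).
    So t ≡ 1 (mod 4).
    Then x = 144 + 209·1 = 353, valid modulo lcm(209, 4) = 836: x ≡ 353 (mod 836).
  Combine with x ≡ 2 (mod 13); new modulus lcm = 10868.
    Write x = 353 + 836·t and substitute into x ≡ 2 (mod 13): 836·t ≡ 2 − 353 = -351 (mod 13).
    Reduce coefficients mod 13: 4·t ≡ 0 (mod 13).
    The inverse of 4 mod 13 is 10 (since 4·10 = 40 = 3·13 + 1), so t ≡ 10·0 = 0 ≡ 0 (mod 13).
    Then x = 353 + 836·0 = 353, valid modulo lcm(836, 13) = 10868: x ≡ 353 (mod 10868).
Verify against each original: 353 mod 11 = 1, 353 mod 19 = 11, 353 mod 4 = 1, 353 mod 13 = 2.

x ≡ 353 (mod 10868).


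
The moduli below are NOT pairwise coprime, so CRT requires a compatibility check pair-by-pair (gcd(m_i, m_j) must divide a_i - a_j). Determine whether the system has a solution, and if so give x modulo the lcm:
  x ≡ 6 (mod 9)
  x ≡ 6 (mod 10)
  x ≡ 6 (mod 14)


Moduli 9, 10, 14 are not pairwise coprime, so CRT works modulo lcm(m_i) when all pairwise compatibility conditions hold.
Pairwise compatibility: gcd(m_i, m_j) must divide a_i - a_j for every pair.
Merge one congruence at a time:
  Start: x ≡ 6 (mod 9).
  Combine with x ≡ 6 (mod 10): gcd(9, 10) = 1; 6 - 6 = 0, which IS divisible by 1, so compatible.
    Write x = 6 + 9·t and substitute into x ≡ 6 (mod 10): 9·t ≡ 6 − 6 = 0 (mod 10).
    The inverse of 9 mod 10 is 9 (since 9·9 = 81 = 8·10 + 1), so t ≡ 9·0 = 0 ≡ 0 (mod 10).
    Then x = 6 + 9·0 = 6, valid modulo lcm(9, 10) = 90: x ≡ 6 (mod 90).
  Combine with x ≡ 6 (mod 14): gcd(90, 14) = 2; 6 - 6 = 0, which IS divisible by 2, so compatible.
    Write x = 6 + 90·t and substitute into x ≡ 6 (mod 14): 90·t ≡ 6 − 6 = 0 (mod 14).
    Divide the congruence (and modulus) by g = 2: 45·t ≡ 0 (mod 7).
    Reduce coefficients mod 7: 3·t ≡ 0 (mod 7).
    The inverse of 3 mod 7 is 5 (since 3·5 = 15 = 2·7 + 1), so t ≡ 5·0 = 0 ≡ 0 (mod 7).
    Then x = 6 + 90·0 = 6, valid modulo lcm(90, 14) = 630: x ≡ 6 (mod 630).
Verify: 6 mod 9 = 6, 6 mod 10 = 6, 6 mod 14 = 6.

x ≡ 6 (mod 630).


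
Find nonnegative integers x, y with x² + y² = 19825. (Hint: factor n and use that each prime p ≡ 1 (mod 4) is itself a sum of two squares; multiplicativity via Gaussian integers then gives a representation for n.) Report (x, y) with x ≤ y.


Step 1: Factor n = 19825 = 5^2 · 13 · 61.
Step 2: Check the mod-4 condition on each prime factor: 5 ≡ 1 (mod 4), exponent 2; 13 ≡ 1 (mod 4), exponent 1; 61 ≡ 1 (mod 4), exponent 1.
All primes ≡ 3 (mod 4) appear to even exponent (or don't appear), so by the two-squares theorem n IS expressible as a sum of two squares.
Step 3: Build a representation. Group n = k² · m with k = 5 and m = 13 · 61 = 793 (a product of primes ≡ 1 (mod 4)); a representation of m scales to one of n via (k·x)² + (k·y)² = k²(x² + y²). Each prime p ≡ 1 (mod 4) is itself a sum of two squares; find a² by testing p − a² for a perfect square:
  13: 13 − 1² = 12, 13 − 2² = 9 = 3² ⇒ 13 = 2² + 3².
  61: 61 − 1² = 60, 61 − 2² = 57, 61 − 3² = 52, 61 − 4² = 45, 61 − 5² = 36 = 6² ⇒ 61 = 5² + 6².
  Combine using the Brahmagupta–Fibonacci identity (a² + b²)(c² + d²) = (ac − bd)² + (ad + bc)² = (ac + bd)² + (ad − bc)²:
  13 · 61 = 793: from (2² + 3²)(5² + 6²), take (2·5 − 3·6, 2·6 + 3·5) = (10 − 18, 12 + 15) = (-8, 27); dropping signs (only squares matter) gives (8, 27); check 8² + 27² = 64 + 729 = 793 ✓.
  Scale by k = 5: (5·8, 5·27) = (40, 135).
Step 4: Order so x ≤ y and verify: 40² + 135² = 1600 + 18225 = 19825 = n. ✓

n = 19825 = 40² + 135² (one valid representation with x ≤ y).


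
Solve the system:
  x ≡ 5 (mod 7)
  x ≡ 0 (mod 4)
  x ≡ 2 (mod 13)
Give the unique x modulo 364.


Moduli 7, 4, 13 are pairwise coprime; by CRT there is a unique solution modulo M = 7 · 4 · 13 = 364.
Solve pairwise, accumulating the modulus:
  Start with x ≡ 5 (mod 7).
  Combine with x ≡ 0 (mod 4): since gcd(7, 4) = 1, we get a unique residue mod 28.
    Write x = 5 + 7·t and substitute into x ≡ 0 (mod 4): 7·t ≡ 0 − 5 = -5 (mod 4).
    Reduce coefficients mod 4: 3·t ≡ 3 (mod 4).
    The inverse of 3 mod 4 is 3 (since 3·3 = 9 = 2·4 + 1), so t ≡ 3·3 = 9 ≡ 1 (mod 4).
    Then x = 5 + 7·1 = 12, valid modulo lcm(7, 4) = 28: x ≡ 12 (mod 28).
  Combine with x ≡ 2 (mod 13): since gcd(28, 13) = 1, we get a unique residue mod 364.
    Write x = 12 + 28·t and substitute into x ≡ 2 (mod 13): 28·t ≡ 2 − 12 = -10 (mod 13).
    Reduce coefficients mod 13: 2·t ≡ 3 (mod 13).
    The inverse of 2 mod 13 is 7 (since 2·7 = 14 = 1·13 + 1), so t ≡ 7·3 = 21 ≡ 8 (mod 13).
    Then x = 12 + 28·8 = 236, valid modulo lcm(28, 13) = 364: x ≡ 236 (mod 364).
Verify: 236 mod 7 = 5 ✓, 236 mod 4 = 0 ✓, 236 mod 13 = 2 ✓.

x ≡ 236 (mod 364).


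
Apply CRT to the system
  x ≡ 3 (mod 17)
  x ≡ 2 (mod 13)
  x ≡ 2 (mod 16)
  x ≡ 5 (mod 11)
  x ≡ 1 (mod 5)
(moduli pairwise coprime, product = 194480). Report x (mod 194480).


Product of moduli M = 17 · 13 · 16 · 11 · 5 = 194480.
Merge one congruence at a time:
  Start: x ≡ 3 (mod 17).
  Combine with x ≡ 2 (mod 13); new modulus lcm = 221.
    Write x = 3 + 17·t and substitute into x ≡ 2 (mod 13): 17·t ≡ 2 − 3 = -1 (mod 13).
    Reduce coefficients mod 13: 4·t ≡ 12 (mod 13).
    The inverse of 4 mod 13 is 10 (since 4·10 = 40 = 3·13 + 1), so t ≡ 10·12 = 120 ≡ 3 (mod 13).
    Then x = 3 + 17·3 = 54, valid modulo lcm(17, 13) = 221: x ≡ 54 (mod 221).
  Combine with x ≡ 2 (mod 16); new modulus lcm = 3536.
    Write x = 54 + 221·t and substitute into x ≡ 2 (mod 16): 221·t ≡ 2 − 54 = -52 (mod 16).
    Reduce coefficients mod 16: 13·t ≡ 12 (mod 16).
    The inverse of 13 mod 16 is 5 (since 13·5 = 65 = 4·16 + 1), so t ≡ 5·12 = 60 ≡ 12 (mod 16).
    Then x = 54 + 221·12 = 2706, valid modulo lcm(221, 16) = 3536: x ≡ 2706 (mod 3536).
  Combine with x ≡ 5 (mod 11); new modulus lcm = 38896.
    Write x = 2706 + 3536·t and substitute into x ≡ 5 (mod 11): 3536·t ≡ 5 − 2706 = -2701 (mod 11).
    Reduce coefficients mod 11: 5·t ≡ 5 (mod 11).
    The inverse of 5 mod 11 is 9 (since 5·9 = 45 = 4·11 + 1), so t ≡ 9·5 = 45 ≡ 1 (mod 11).
    Then x = 2706 + 3536·1 = 6242, valid modulo lcm(3536, 11) = 38896: x ≡ 6242 (mod 38896).
  Combine with x ≡ 1 (mod 5); new modulus lcm = 194480.
    Write x = 6242 + 38896·t and substitute into x ≡ 1 (mod 5): 38896·t ≡ 1 − 6242 = -6241 (mod 5).
    Reduce coefficients mod 5: 1·t ≡ 4 (mod 5).
    So t ≡ 4 (mod 5).
    Then x = 6242 + 38896·4 = 161826, valid modulo lcm(38896, 5) = 194480: x ≡ 161826 (mod 194480).
Verify against each original: 161826 mod 17 = 3, 161826 mod 13 = 2, 161826 mod 16 = 2, 161826 mod 11 = 5, 161826 mod 5 = 1.

x ≡ 161826 (mod 194480).


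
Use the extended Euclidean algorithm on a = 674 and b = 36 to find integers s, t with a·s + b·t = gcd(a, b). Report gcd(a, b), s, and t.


Euclidean algorithm on (674, 36) — divide until remainder is 0:
  674 = 18 · 36 + 26
  36 = 1 · 26 + 10
  26 = 2 · 10 + 6
  10 = 1 · 6 + 4
  6 = 1 · 4 + 2
  4 = 2 · 2 + 0
gcd(674, 36) = 2.
Track Bezout coefficients alongside the remainders: start with r₀ = 674 = a·1 + b·0 (s = 1, t = 0) and r₁ = 36 = a·0 + b·1 (s = 0, t = 1); each new remainder r_{k+1} = r_{k-1} − q_k·r_k inherits s_{k+1} = s_{k-1} − q_k·s_k, t_{k+1} = t_{k-1} − q_k·t_k, so r_k = a·s_k + b·t_k at every step:
  q = 18: r = 26, s = 1 − 18·0 = 1, t = 0 − 18·1 = -18  (check: 674·1 + 36·(-18) = 26)
  q = 1: r = 10, s = 0 − 1·1 = -1, t = 1 − 1·(-18) = 19  (check: 674·(-1) + 36·19 = 10)
  q = 2: r = 6, s = 1 − 2·(-1) = 3, t = -18 − 2·19 = -56  (check: 674·3 + 36·(-56) = 6)
  q = 1: r = 4, s = -1 − 1·3 = -4, t = 19 − 1·(-56) = 75  (check: 674·(-4) + 36·75 = 4)
  q = 1: r = 2, s = 3 − 1·(-4) = 7, t = -56 − 1·75 = -131  (check: 674·7 + 36·(-131) = 2)
The row with r = 2 (the gcd) gives the Bezout coefficients s = 7, t = -131.
Result: 674 · (7) + 36 · (-131) = 2.

gcd(674, 36) = 2; s = 7, t = -131 (check: 674·7 + 36·(-131) = 2).
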